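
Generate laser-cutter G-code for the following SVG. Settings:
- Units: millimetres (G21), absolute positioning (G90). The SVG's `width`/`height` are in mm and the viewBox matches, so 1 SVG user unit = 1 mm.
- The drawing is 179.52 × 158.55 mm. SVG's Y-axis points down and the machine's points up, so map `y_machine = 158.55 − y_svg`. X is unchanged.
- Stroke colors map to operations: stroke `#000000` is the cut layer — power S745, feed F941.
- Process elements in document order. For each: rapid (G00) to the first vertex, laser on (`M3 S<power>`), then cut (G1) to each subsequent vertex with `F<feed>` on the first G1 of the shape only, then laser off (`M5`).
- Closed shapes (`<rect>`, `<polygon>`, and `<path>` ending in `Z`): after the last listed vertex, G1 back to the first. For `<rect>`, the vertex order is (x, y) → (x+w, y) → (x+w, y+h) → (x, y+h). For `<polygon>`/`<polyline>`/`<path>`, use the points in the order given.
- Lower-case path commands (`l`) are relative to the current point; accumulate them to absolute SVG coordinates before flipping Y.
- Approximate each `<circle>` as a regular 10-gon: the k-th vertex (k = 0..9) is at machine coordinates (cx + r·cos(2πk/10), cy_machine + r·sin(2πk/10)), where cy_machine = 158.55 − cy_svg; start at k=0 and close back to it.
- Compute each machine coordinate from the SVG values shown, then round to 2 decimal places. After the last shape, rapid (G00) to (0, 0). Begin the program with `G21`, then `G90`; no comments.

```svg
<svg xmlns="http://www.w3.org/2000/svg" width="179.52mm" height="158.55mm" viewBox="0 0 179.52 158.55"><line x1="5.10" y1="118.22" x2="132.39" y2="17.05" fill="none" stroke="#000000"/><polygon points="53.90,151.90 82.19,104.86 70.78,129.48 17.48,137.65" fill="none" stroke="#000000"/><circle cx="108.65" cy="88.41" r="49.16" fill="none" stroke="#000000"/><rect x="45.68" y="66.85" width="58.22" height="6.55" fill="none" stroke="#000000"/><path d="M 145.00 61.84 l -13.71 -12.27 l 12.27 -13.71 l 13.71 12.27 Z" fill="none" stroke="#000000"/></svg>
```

viewBox `0 0 179.52 158.55` with mm width/height → 1 unit = 1 mm. Flip: y_m = 158.55 − y_svg.

**Shape 1** — `<line>` line segment, stroke `#000000` → cut (S745, F941). Machine vertices: (5.10,40.33) → (132.39,141.50). Open path.

**Shape 2** — `<polygon>` closed polygon, stroke `#000000` → cut (S745, F941). Machine vertices: (53.90,6.65) → (82.19,53.69) → (70.78,29.07) → (17.48,20.90) → (53.90,6.65). Closed: final G1 returns to the first vertex.

**Shape 3** — `<circle>` circle, stroke `#000000` → cut (S745, F941). Machine vertices: (157.81,70.14) → (148.42,99.04) → (123.84,116.89) → (93.46,116.89) → (68.88,99.04) → (59.49,70.14) → (68.88,41.24) → (93.46,23.39) → (123.84,23.39) → (148.42,41.24) → (157.81,70.14). Closed: final G1 returns to the first vertex.

**Shape 4** — `<rect>` rectangle, stroke `#000000` → cut (S745, F941). Machine vertices: (45.68,91.70) → (103.90,91.70) → (103.90,85.15) → (45.68,85.15) → (45.68,91.70). Closed: final G1 returns to the first vertex.

**Shape 5** — `<path>` regular polygon, stroke `#000000` → cut (S745, F941). Machine vertices: (145.00,96.71) → (131.29,108.98) → (143.56,122.69) → (157.27,110.42) → (145.00,96.71). Closed: final G1 returns to the first vertex.

G21
G90
G00 X5.10 Y40.33
M3 S745
G1 X132.39 Y141.50 F941
M5
G00 X53.90 Y6.65
M3 S745
G1 X82.19 Y53.69 F941
G1 X70.78 Y29.07
G1 X17.48 Y20.90
G1 X53.90 Y6.65
M5
G00 X157.81 Y70.14
M3 S745
G1 X148.42 Y99.04 F941
G1 X123.84 Y116.89
G1 X93.46 Y116.89
G1 X68.88 Y99.04
G1 X59.49 Y70.14
G1 X68.88 Y41.24
G1 X93.46 Y23.39
G1 X123.84 Y23.39
G1 X148.42 Y41.24
G1 X157.81 Y70.14
M5
G00 X45.68 Y91.70
M3 S745
G1 X103.90 Y91.70 F941
G1 X103.90 Y85.15
G1 X45.68 Y85.15
G1 X45.68 Y91.70
M5
G00 X145.00 Y96.71
M3 S745
G1 X131.29 Y108.98 F941
G1 X143.56 Y122.69
G1 X157.27 Y110.42
G1 X145.00 Y96.71
M5
G00 X0.00 Y0.00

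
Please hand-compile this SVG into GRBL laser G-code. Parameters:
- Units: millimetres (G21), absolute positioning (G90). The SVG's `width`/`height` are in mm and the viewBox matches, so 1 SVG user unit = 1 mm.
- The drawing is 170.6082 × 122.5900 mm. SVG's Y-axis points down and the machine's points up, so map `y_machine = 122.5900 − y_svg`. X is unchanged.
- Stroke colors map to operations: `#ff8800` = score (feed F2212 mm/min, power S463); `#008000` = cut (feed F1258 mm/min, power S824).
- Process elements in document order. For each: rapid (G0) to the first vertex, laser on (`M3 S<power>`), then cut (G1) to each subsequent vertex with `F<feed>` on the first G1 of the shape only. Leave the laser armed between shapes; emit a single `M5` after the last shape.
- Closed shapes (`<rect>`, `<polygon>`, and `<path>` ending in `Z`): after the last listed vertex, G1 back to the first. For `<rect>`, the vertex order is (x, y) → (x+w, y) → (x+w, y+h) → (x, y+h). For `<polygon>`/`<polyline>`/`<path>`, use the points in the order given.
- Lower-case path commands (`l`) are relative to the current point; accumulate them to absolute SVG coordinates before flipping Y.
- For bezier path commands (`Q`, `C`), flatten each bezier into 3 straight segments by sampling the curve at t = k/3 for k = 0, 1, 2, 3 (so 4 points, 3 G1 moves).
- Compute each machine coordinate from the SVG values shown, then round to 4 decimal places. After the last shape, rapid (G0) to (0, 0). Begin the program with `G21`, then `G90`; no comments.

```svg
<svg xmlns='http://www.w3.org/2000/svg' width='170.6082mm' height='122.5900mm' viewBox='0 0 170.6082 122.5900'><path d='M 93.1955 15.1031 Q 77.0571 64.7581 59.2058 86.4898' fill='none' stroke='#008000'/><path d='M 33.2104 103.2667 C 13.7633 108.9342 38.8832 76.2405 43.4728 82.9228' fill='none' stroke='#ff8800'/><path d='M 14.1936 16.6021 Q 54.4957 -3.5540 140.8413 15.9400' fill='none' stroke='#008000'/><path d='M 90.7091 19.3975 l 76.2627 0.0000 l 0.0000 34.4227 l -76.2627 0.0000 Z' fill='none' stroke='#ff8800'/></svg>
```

G21
G90
G0 X93.1955 Y107.4869
M3 S824
G1 X82.2462 Y77.4862 F1258
G1 X70.9163 Y53.6906
G1 X59.2058 Y36.1002
G0 X33.2104 Y19.3233
M3 S463
G1 X26.2080 Y23.5637 F2212
G1 X34.4508 Y36.1033
G1 X43.4728 Y39.6672
G0 X14.1936 Y105.9879
M3 S824
G1 X46.1776 Y115.0197 F1258
G1 X88.3935 Y115.2404
G1 X140.8413 Y106.6500
G0 X90.7091 Y103.1925
M3 S463
G1 X166.9718 Y103.1925 F2212
G1 X166.9718 Y68.7698
G1 X90.7091 Y68.7698
G1 X90.7091 Y103.1925
M5
G0 X0.0000 Y0.0000

Since the viewBox matches the mm dimensions, user units are millimetres directly. The only transform is the Y-flip y_m = 122.5900 − y_svg.

Shape 1 is a quadratic bezier drawn with `<path>`. Its stroke #008000 means cut at S824, F1258. After flipping Y the toolpath is (93.1955,107.4869) → (82.2462,77.4862) → (70.9163,53.6906) → (59.2058,36.1002).

Shape 2 is a cubic bezier drawn with `<path>`. Its stroke #ff8800 means score at S463, F2212. After flipping Y the toolpath is (33.2104,19.3233) → (26.2080,23.5637) → (34.4508,36.1033) → (43.4728,39.6672).

Shape 3 is a quadratic bezier drawn with `<path>`. Its stroke #008000 means cut at S824, F1258. After flipping Y the toolpath is (14.1936,105.9879) → (46.1776,115.0197) → (88.3935,115.2404) → (140.8413,106.6500).

Shape 4 is a rectangle drawn with `<path>`. Its stroke #ff8800 means score at S463, F2212. After flipping Y the toolpath is (90.7091,103.1925) → (166.9718,103.1925) → (166.9718,68.7698) → (90.7091,68.7698) → (90.7091,103.1925), returning to the start.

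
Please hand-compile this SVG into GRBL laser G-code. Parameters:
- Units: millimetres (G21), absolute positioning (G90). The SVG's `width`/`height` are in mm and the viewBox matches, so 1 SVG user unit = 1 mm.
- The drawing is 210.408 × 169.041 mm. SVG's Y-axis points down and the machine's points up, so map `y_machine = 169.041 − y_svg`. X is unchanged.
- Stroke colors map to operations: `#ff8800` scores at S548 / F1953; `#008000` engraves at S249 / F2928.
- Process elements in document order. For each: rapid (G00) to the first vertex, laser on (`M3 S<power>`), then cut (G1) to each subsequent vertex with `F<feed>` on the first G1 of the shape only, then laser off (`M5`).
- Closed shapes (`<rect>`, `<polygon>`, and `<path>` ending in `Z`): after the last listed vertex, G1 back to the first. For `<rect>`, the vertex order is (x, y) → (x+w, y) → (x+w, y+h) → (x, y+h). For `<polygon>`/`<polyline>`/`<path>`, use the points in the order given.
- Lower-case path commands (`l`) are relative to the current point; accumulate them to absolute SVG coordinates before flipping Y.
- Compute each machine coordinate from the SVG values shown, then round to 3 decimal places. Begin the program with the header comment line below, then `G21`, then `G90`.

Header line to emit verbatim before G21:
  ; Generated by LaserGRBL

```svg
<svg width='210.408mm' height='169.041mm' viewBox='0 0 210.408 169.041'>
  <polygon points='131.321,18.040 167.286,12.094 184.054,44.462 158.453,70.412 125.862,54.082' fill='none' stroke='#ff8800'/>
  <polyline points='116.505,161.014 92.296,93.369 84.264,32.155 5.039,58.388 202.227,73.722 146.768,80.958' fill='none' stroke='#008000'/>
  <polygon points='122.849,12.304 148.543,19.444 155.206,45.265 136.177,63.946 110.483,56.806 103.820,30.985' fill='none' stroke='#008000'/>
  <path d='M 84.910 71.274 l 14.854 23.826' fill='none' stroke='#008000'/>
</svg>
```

; Generated by LaserGRBL
G21
G90
G00 X131.321 Y151.001
M3 S548
G1 X167.286 Y156.947 F1953
G1 X184.054 Y124.579
G1 X158.453 Y98.629
G1 X125.862 Y114.959
G1 X131.321 Y151.001
M5
G00 X116.505 Y8.027
M3 S249
G1 X92.296 Y75.672 F2928
G1 X84.264 Y136.886
G1 X5.039 Y110.653
G1 X202.227 Y95.319
G1 X146.768 Y88.083
M5
G00 X122.849 Y156.737
M3 S249
G1 X148.543 Y149.597 F2928
G1 X155.206 Y123.776
G1 X136.177 Y105.095
G1 X110.483 Y112.235
G1 X103.820 Y138.056
G1 X122.849 Y156.737
M5
G00 X84.910 Y97.767
M3 S249
G1 X99.764 Y73.941 F2928
M5

viewBox `0 0 210.408 169.041` with mm width/height → 1 unit = 1 mm. Flip: y_m = 169.041 − y_svg.

**Shape 1** — `<polygon>` regular polygon, stroke `#ff8800` → score (S548, F1953). Machine vertices: (131.321,151.001) → (167.286,156.947) → (184.054,124.579) → (158.453,98.629) → (125.862,114.959) → (131.321,151.001). Closed: final G1 returns to the first vertex.

**Shape 2** — `<polyline>` open polyline, stroke `#008000` → engrave (S249, F2928). Machine vertices: (116.505,8.027) → (92.296,75.672) → (84.264,136.886) → (5.039,110.653) → (202.227,95.319) → (146.768,88.083). Open path.

**Shape 3** — `<polygon>` regular polygon, stroke `#008000` → engrave (S249, F2928). Machine vertices: (122.849,156.737) → (148.543,149.597) → (155.206,123.776) → (136.177,105.095) → (110.483,112.235) → (103.820,138.056) → (122.849,156.737). Closed: final G1 returns to the first vertex.

**Shape 4** — `<path>` line segment, stroke `#008000` → engrave (S249, F2928). Machine vertices: (84.910,97.767) → (99.764,73.941). Open path.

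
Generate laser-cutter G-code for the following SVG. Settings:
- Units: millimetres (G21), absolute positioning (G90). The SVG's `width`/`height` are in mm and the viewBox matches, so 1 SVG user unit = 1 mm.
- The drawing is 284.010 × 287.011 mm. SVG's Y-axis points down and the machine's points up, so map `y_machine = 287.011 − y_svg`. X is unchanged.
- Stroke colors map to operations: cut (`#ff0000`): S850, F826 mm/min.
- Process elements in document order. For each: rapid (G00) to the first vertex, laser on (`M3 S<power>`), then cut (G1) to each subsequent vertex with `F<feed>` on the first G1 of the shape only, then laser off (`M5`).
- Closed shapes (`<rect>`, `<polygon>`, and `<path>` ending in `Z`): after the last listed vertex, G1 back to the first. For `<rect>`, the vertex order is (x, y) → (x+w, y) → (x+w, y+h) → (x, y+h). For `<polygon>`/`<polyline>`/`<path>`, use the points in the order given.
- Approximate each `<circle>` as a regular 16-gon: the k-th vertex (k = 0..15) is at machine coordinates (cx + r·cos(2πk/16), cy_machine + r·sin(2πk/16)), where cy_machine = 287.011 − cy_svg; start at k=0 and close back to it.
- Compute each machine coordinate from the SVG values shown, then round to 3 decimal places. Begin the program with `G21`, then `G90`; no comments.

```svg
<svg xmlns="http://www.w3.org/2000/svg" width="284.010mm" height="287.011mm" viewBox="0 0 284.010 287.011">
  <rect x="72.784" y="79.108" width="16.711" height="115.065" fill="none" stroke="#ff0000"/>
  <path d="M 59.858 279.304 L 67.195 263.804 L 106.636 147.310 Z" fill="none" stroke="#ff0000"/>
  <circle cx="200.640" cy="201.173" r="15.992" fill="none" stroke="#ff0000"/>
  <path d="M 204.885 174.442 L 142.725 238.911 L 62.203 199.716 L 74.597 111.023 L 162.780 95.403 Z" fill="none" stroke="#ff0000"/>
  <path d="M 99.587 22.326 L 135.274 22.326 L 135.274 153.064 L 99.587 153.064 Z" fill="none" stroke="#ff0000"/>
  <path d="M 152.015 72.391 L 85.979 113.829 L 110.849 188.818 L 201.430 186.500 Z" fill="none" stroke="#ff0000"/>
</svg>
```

Since the viewBox matches the mm dimensions, user units are millimetres directly. The only transform is the Y-flip y_m = 287.011 − y_svg.

Shape 1 is a rectangle drawn with `<rect>`. Its stroke #ff0000 means cut at S850, F826. After flipping Y the toolpath is (72.784,207.903) → (89.495,207.903) → (89.495,92.838) → (72.784,92.838) → (72.784,207.903), returning to the start.

Shape 2 is a closed polygon drawn with `<path>`. Its stroke #ff0000 means cut at S850, F826. After flipping Y the toolpath is (59.858,7.707) → (67.195,23.207) → (106.636,139.701) → (59.858,7.707), returning to the start.

Shape 3 is a circle drawn with `<circle>`. Its stroke #ff0000 means cut at S850, F826. After flipping Y the toolpath is (216.632,85.838) → (215.415,91.958) → (211.948,97.146) → (206.760,100.613) → (200.640,101.830) → (194.520,100.613) → (189.332,97.146) → (185.865,91.958) → (184.648,85.838) → (185.865,79.718) → (189.332,74.530) → (194.520,71.063) → (200.640,69.846) → (206.760,71.063) → (211.948,74.530) → (215.415,79.718) → (216.632,85.838), returning to the start.

Shape 4 is a regular polygon drawn with `<path>`. Its stroke #ff0000 means cut at S850, F826. After flipping Y the toolpath is (204.885,112.569) → (142.725,48.100) → (62.203,87.295) → (74.597,175.988) → (162.780,191.608) → (204.885,112.569), returning to the start.

Shape 5 is a rectangle drawn with `<path>`. Its stroke #ff0000 means cut at S850, F826. After flipping Y the toolpath is (99.587,264.685) → (135.274,264.685) → (135.274,133.947) → (99.587,133.947) → (99.587,264.685), returning to the start.

Shape 6 is a closed polygon drawn with `<path>`. Its stroke #ff0000 means cut at S850, F826. After flipping Y the toolpath is (152.015,214.620) → (85.979,173.182) → (110.849,98.193) → (201.430,100.511) → (152.015,214.620), returning to the start.

G21
G90
G00 X72.784 Y207.903
M3 S850
G1 X89.495 Y207.903 F826
G1 X89.495 Y92.838
G1 X72.784 Y92.838
G1 X72.784 Y207.903
M5
G00 X59.858 Y7.707
M3 S850
G1 X67.195 Y23.207 F826
G1 X106.636 Y139.701
G1 X59.858 Y7.707
M5
G00 X216.632 Y85.838
M3 S850
G1 X215.415 Y91.958 F826
G1 X211.948 Y97.146
G1 X206.760 Y100.613
G1 X200.640 Y101.830
G1 X194.520 Y100.613
G1 X189.332 Y97.146
G1 X185.865 Y91.958
G1 X184.648 Y85.838
G1 X185.865 Y79.718
G1 X189.332 Y74.530
G1 X194.520 Y71.063
G1 X200.640 Y69.846
G1 X206.760 Y71.063
G1 X211.948 Y74.530
G1 X215.415 Y79.718
G1 X216.632 Y85.838
M5
G00 X204.885 Y112.569
M3 S850
G1 X142.725 Y48.100 F826
G1 X62.203 Y87.295
G1 X74.597 Y175.988
G1 X162.780 Y191.608
G1 X204.885 Y112.569
M5
G00 X99.587 Y264.685
M3 S850
G1 X135.274 Y264.685 F826
G1 X135.274 Y133.947
G1 X99.587 Y133.947
G1 X99.587 Y264.685
M5
G00 X152.015 Y214.620
M3 S850
G1 X85.979 Y173.182 F826
G1 X110.849 Y98.193
G1 X201.430 Y100.511
G1 X152.015 Y214.620
M5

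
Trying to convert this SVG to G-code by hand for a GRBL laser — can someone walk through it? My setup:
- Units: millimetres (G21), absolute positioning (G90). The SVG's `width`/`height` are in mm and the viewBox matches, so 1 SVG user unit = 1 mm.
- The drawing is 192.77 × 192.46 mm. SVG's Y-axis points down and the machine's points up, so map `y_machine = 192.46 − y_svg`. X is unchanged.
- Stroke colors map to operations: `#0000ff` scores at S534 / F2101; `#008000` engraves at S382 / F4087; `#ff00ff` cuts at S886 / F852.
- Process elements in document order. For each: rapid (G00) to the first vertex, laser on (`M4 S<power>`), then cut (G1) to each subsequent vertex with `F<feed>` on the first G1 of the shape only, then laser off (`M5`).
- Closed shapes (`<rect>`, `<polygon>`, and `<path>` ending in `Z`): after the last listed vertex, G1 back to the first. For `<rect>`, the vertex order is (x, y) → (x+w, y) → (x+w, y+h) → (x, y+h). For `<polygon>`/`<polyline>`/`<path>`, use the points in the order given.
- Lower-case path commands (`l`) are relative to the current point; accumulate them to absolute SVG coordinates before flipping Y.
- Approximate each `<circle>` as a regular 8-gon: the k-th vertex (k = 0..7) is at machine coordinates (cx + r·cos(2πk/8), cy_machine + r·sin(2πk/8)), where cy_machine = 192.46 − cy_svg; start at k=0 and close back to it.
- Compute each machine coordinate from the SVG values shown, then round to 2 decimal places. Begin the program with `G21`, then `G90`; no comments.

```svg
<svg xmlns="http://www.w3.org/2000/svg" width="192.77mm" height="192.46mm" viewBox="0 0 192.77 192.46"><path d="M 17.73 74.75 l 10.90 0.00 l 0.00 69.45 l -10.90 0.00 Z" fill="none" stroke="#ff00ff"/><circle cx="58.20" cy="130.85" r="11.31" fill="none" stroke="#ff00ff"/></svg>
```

viewBox `0 0 192.77 192.46` with mm width/height → 1 unit = 1 mm. Flip: y_m = 192.46 − y_svg.

**Shape 1** — `<path>` rectangle, stroke `#ff00ff` → cut (S886, F852). Machine vertices: (17.73,117.71) → (28.63,117.71) → (28.63,48.26) → (17.73,48.26) → (17.73,117.71). Closed: final G1 returns to the first vertex.

**Shape 2** — `<circle>` circle, stroke `#ff00ff` → cut (S886, F852). Machine vertices: (69.51,61.61) → (66.20,69.61) → (58.20,72.92) → (50.20,69.61) → (46.89,61.61) → (50.20,53.61) → (58.20,50.30) → (66.20,53.61) → (69.51,61.61). Closed: final G1 returns to the first vertex.

G21
G90
G00 X17.73 Y117.71
M4 S886
G1 X28.63 Y117.71 F852
G1 X28.63 Y48.26
G1 X17.73 Y48.26
G1 X17.73 Y117.71
M5
G00 X69.51 Y61.61
M4 S886
G1 X66.20 Y69.61 F852
G1 X58.20 Y72.92
G1 X50.20 Y69.61
G1 X46.89 Y61.61
G1 X50.20 Y53.61
G1 X58.20 Y50.30
G1 X66.20 Y53.61
G1 X69.51 Y61.61
M5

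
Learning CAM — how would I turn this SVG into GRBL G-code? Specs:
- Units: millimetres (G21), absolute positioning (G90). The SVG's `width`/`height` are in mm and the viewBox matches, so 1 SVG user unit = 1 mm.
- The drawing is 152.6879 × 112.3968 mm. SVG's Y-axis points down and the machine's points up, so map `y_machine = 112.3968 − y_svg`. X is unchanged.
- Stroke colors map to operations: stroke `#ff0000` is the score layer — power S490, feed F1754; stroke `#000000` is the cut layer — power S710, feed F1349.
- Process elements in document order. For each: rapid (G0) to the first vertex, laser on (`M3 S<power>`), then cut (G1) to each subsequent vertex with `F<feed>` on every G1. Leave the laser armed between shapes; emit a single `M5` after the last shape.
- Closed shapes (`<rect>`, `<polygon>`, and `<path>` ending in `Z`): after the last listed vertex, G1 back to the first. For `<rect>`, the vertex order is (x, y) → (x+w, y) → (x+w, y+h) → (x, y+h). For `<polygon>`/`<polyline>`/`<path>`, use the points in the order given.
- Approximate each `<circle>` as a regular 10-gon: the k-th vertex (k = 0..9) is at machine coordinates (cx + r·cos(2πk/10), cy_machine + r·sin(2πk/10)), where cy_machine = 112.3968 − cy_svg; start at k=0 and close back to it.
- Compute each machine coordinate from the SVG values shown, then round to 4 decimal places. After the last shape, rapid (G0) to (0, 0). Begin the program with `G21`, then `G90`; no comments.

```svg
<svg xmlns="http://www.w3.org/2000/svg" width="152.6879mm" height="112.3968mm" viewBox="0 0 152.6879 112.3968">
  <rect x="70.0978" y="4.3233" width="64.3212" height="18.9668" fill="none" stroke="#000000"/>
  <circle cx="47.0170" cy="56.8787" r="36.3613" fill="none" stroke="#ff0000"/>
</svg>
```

viewBox `0 0 152.6879 112.3968` with mm width/height → 1 unit = 1 mm. Flip: y_m = 112.3968 − y_svg.

**Shape 1** — `<rect>` rectangle, stroke `#000000` → cut (S710, F1349). Machine vertices: (70.0978,108.0735) → (134.4190,108.0735) → (134.4190,89.1067) → (70.0978,89.1067) → (70.0978,108.0735). Closed: final G1 returns to the first vertex.

**Shape 2** — `<circle>` circle, stroke `#ff0000` → score (S490, F1754). Machine vertices: (83.3783,55.5181) → (76.4339,76.8907) → (58.2533,90.0998) → (35.7807,90.0998) → (17.6001,76.8907) → (10.6557,55.5181) → (17.6001,34.1455) → (35.7807,20.9364) → (58.2533,20.9364) → (76.4339,34.1455) → (83.3783,55.5181). Closed: final G1 returns to the first vertex.

G21
G90
G0 X70.0978 Y108.0735
M3 S710
G1 X134.4190 Y108.0735 F1349
G1 X134.4190 Y89.1067 F1349
G1 X70.0978 Y89.1067 F1349
G1 X70.0978 Y108.0735 F1349
G0 X83.3783 Y55.5181
M3 S490
G1 X76.4339 Y76.8907 F1754
G1 X58.2533 Y90.0998 F1754
G1 X35.7807 Y90.0998 F1754
G1 X17.6001 Y76.8907 F1754
G1 X10.6557 Y55.5181 F1754
G1 X17.6001 Y34.1455 F1754
G1 X35.7807 Y20.9364 F1754
G1 X58.2533 Y20.9364 F1754
G1 X76.4339 Y34.1455 F1754
G1 X83.3783 Y55.5181 F1754
M5
G0 X0.0000 Y0.0000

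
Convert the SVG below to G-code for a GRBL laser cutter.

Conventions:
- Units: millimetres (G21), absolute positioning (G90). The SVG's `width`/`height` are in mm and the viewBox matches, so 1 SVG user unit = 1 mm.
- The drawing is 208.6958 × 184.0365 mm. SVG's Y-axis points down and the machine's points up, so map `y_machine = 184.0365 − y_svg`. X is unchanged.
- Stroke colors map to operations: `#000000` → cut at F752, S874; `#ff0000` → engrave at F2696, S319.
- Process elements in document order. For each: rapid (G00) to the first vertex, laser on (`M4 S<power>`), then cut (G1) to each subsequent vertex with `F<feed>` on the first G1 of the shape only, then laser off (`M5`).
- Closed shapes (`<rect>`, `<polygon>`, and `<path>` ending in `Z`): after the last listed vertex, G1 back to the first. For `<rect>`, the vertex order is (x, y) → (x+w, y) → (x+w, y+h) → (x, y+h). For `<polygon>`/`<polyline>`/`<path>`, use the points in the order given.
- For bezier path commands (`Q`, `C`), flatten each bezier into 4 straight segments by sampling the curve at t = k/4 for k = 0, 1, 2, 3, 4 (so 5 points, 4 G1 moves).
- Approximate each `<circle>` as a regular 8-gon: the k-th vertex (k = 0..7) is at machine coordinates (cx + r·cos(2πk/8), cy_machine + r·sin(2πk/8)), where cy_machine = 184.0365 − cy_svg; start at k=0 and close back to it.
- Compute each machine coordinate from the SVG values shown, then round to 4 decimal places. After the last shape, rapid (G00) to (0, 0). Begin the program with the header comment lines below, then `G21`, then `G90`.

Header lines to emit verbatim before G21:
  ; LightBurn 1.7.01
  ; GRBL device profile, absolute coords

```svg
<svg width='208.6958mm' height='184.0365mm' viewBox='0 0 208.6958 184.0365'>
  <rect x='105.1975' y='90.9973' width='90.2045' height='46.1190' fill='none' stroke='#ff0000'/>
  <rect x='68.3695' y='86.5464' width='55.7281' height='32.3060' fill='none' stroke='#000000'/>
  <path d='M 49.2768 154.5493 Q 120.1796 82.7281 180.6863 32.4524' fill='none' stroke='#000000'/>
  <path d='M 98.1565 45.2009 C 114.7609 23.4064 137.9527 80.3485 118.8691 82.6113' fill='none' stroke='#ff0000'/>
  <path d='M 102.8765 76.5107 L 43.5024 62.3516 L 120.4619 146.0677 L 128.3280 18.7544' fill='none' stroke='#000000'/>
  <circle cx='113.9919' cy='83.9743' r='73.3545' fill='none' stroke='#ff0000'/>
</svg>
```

viewBox `0 0 208.6958 184.0365` with mm width/height → 1 unit = 1 mm. Flip: y_m = 184.0365 − y_svg.

**Shape 1** — `<rect>` rectangle, stroke `#ff0000` → engrave (S319, F2696). Machine vertices: (105.1975,93.0392) → (195.4020,93.0392) → (195.4020,46.9202) → (105.1975,46.9202) → (105.1975,93.0392). Closed: final G1 returns to the first vertex.

**Shape 2** — `<rect>` rectangle, stroke `#000000` → cut (S874, F752). Machine vertices: (68.3695,97.4901) → (124.0976,97.4901) → (124.0976,65.1841) → (68.3695,65.1841) → (68.3695,97.4901). Closed: final G1 returns to the first vertex.

**Shape 3** — `<path>` quadratic bezier, stroke `#000000` → cut (S874, F752). Control points (SVG): P0=(49.2768,154.5493), P1=(120.1796,82.7281), P2=(180.6863,32.4524); sampled at t=k/4. Machine vertices: (49.2768,29.4872) → (84.0784,64.0512) → (117.5806,95.9220) → (149.7832,125.0997) → (180.6863,151.5841). Open path.

**Shape 4** — `<path>` cubic bezier, stroke `#ff0000` → engrave (S319, F2696). Control points (SVG): P0=(98.1565,45.2009), P1=(114.7609,23.4064), P2=(137.9527,80.3485), P3=(118.8691,82.6113); sampled at t=k/4. Machine vertices: (98.1565,138.8356) → (111.0815,142.5030) → (121.8958,129.1519) → (126.0186,111.2900) → (118.8691,101.4252). Open path.

**Shape 5** — `<path>` open polyline, stroke `#000000` → cut (S874, F752). Machine vertices: (102.8765,107.5258) → (43.5024,121.6849) → (120.4619,37.9688) → (128.3280,165.2821). Open path.

**Shape 6** — `<circle>` circle, stroke `#ff0000` → engrave (S319, F2696). Machine vertices: (187.3464,100.0622) → (165.8614,151.9317) → (113.9919,173.4167) → (62.1224,151.9317) → (40.6374,100.0622) → (62.1224,48.1927) → (113.9919,26.7077) → (165.8614,48.1927) → (187.3464,100.0622). Closed: final G1 returns to the first vertex.

; LightBurn 1.7.01
; GRBL device profile, absolute coords
G21
G90
G00 X105.1975 Y93.0392
M4 S319
G1 X195.4020 Y93.0392 F2696
G1 X195.4020 Y46.9202
G1 X105.1975 Y46.9202
G1 X105.1975 Y93.0392
M5
G00 X68.3695 Y97.4901
M4 S874
G1 X124.0976 Y97.4901 F752
G1 X124.0976 Y65.1841
G1 X68.3695 Y65.1841
G1 X68.3695 Y97.4901
M5
G00 X49.2768 Y29.4872
M4 S874
G1 X84.0784 Y64.0512 F752
G1 X117.5806 Y95.9220
G1 X149.7832 Y125.0997
G1 X180.6863 Y151.5841
M5
G00 X98.1565 Y138.8356
M4 S319
G1 X111.0815 Y142.5030 F2696
G1 X121.8958 Y129.1519
G1 X126.0186 Y111.2900
G1 X118.8691 Y101.4252
M5
G00 X102.8765 Y107.5258
M4 S874
G1 X43.5024 Y121.6849 F752
G1 X120.4619 Y37.9688
G1 X128.3280 Y165.2821
M5
G00 X187.3464 Y100.0622
M4 S319
G1 X165.8614 Y151.9317 F2696
G1 X113.9919 Y173.4167
G1 X62.1224 Y151.9317
G1 X40.6374 Y100.0622
G1 X62.1224 Y48.1927
G1 X113.9919 Y26.7077
G1 X165.8614 Y48.1927
G1 X187.3464 Y100.0622
M5
G00 X0.0000 Y0.0000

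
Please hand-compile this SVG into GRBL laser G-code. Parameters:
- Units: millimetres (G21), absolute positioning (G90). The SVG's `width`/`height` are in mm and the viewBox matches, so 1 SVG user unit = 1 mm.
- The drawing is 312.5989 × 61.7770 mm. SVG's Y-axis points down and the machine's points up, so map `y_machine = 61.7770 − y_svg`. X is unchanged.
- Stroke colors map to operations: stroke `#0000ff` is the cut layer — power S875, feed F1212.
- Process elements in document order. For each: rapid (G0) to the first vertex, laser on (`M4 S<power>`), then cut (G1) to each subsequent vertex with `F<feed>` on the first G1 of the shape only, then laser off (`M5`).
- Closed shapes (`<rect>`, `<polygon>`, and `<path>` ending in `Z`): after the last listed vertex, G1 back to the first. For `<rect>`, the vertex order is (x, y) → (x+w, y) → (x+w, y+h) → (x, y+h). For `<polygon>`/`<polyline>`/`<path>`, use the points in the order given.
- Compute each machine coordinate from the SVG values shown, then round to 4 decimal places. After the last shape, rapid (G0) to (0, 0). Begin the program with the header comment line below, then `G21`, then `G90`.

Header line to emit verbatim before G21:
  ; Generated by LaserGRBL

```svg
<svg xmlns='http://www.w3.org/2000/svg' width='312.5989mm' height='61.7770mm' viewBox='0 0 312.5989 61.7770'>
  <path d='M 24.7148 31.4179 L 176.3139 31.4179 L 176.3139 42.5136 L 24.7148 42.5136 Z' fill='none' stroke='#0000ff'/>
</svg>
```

Since the viewBox matches the mm dimensions, user units are millimetres directly. The only transform is the Y-flip y_m = 61.7770 − y_svg.

Shape 1 is a rectangle drawn with `<path>`. Its stroke #0000ff means cut at S875, F1212. After flipping Y the toolpath is (24.7148,30.3591) → (176.3139,30.3591) → (176.3139,19.2634) → (24.7148,19.2634) → (24.7148,30.3591), returning to the start.

; Generated by LaserGRBL
G21
G90
G0 X24.7148 Y30.3591
M4 S875
G1 X176.3139 Y30.3591 F1212
G1 X176.3139 Y19.2634
G1 X24.7148 Y19.2634
G1 X24.7148 Y30.3591
M5
G0 X0.0000 Y0.0000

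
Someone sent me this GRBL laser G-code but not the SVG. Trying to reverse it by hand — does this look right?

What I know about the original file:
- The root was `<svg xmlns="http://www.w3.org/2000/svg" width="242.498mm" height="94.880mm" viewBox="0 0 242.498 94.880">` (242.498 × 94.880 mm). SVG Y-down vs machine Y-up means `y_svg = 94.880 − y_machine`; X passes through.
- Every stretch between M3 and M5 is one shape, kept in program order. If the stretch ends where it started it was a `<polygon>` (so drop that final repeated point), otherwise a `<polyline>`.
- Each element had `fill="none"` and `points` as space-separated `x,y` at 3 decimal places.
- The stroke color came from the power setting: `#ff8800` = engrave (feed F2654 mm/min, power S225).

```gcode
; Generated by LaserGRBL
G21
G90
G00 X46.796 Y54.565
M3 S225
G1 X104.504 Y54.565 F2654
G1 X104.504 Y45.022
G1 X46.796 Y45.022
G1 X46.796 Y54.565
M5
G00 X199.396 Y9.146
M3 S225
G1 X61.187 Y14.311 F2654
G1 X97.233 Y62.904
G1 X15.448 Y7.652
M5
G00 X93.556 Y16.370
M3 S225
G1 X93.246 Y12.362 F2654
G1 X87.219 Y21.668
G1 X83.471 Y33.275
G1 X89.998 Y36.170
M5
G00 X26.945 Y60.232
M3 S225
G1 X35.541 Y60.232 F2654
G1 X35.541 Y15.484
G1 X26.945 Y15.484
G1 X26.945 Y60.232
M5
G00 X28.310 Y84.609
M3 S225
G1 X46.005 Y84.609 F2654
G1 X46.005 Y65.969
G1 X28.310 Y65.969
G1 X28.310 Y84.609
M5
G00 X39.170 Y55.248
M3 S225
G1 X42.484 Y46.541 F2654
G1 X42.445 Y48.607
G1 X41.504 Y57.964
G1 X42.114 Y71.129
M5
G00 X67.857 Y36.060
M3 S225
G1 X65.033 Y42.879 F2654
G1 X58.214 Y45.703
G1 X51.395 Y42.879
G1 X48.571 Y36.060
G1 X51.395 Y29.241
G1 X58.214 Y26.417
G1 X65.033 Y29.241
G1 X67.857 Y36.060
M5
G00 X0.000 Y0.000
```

<svg xmlns="http://www.w3.org/2000/svg" width="242.498mm" height="94.880mm" viewBox="0 0 242.498 94.880">
  <polygon points="46.796,40.315 104.504,40.315 104.504,49.858 46.796,49.858" fill="none" stroke="#ff8800"/>
  <polyline points="199.396,85.734 61.187,80.569 97.233,31.976 15.448,87.228" fill="none" stroke="#ff8800"/>
  <polyline points="93.556,78.510 93.246,82.518 87.219,73.212 83.471,61.605 89.998,58.710" fill="none" stroke="#ff8800"/>
  <polygon points="26.945,34.648 35.541,34.648 35.541,79.396 26.945,79.396" fill="none" stroke="#ff8800"/>
  <polygon points="28.310,10.271 46.005,10.271 46.005,28.911 28.310,28.911" fill="none" stroke="#ff8800"/>
  <polyline points="39.170,39.632 42.484,48.339 42.445,46.273 41.504,36.916 42.114,23.751" fill="none" stroke="#ff8800"/>
  <polygon points="67.857,58.820 65.033,52.001 58.214,49.177 51.395,52.001 48.571,58.820 51.395,65.639 58.214,68.463 65.033,65.639" fill="none" stroke="#ff8800"/>
</svg>

Each laser-on run becomes one SVG element. Flip Y back into SVG space with y_svg = 94.880 − y_machine. Every run uses S225, so all elements get stroke `#ff8800` (engrave).

Run 1: The run returns to its start, so emit a `<polygon>` with points (Y-flipped): 46.796,40.315 104.504,40.315 104.504,49.858 46.796,49.858.

Run 2: The run is open, so emit a `<polyline>` with points (Y-flipped): 199.396,85.734 61.187,80.569 97.233,31.976 15.448,87.228.

Run 3: The run is open, so emit a `<polyline>` with points (Y-flipped): 93.556,78.510 93.246,82.518 87.219,73.212 83.471,61.605 89.998,58.710.

Run 4: The run returns to its start, so emit a `<polygon>` with points (Y-flipped): 26.945,34.648 35.541,34.648 35.541,79.396 26.945,79.396.

Run 5: The run returns to its start, so emit a `<polygon>` with points (Y-flipped): 28.310,10.271 46.005,10.271 46.005,28.911 28.310,28.911.

Run 6: The run is open, so emit a `<polyline>` with points (Y-flipped): 39.170,39.632 42.484,48.339 42.445,46.273 41.504,36.916 42.114,23.751.

Run 7: The run returns to its start, so emit a `<polygon>` with points (Y-flipped): 67.857,58.820 65.033,52.001 58.214,49.177 51.395,52.001 48.571,58.820 51.395,65.639 58.214,68.463 65.033,65.639.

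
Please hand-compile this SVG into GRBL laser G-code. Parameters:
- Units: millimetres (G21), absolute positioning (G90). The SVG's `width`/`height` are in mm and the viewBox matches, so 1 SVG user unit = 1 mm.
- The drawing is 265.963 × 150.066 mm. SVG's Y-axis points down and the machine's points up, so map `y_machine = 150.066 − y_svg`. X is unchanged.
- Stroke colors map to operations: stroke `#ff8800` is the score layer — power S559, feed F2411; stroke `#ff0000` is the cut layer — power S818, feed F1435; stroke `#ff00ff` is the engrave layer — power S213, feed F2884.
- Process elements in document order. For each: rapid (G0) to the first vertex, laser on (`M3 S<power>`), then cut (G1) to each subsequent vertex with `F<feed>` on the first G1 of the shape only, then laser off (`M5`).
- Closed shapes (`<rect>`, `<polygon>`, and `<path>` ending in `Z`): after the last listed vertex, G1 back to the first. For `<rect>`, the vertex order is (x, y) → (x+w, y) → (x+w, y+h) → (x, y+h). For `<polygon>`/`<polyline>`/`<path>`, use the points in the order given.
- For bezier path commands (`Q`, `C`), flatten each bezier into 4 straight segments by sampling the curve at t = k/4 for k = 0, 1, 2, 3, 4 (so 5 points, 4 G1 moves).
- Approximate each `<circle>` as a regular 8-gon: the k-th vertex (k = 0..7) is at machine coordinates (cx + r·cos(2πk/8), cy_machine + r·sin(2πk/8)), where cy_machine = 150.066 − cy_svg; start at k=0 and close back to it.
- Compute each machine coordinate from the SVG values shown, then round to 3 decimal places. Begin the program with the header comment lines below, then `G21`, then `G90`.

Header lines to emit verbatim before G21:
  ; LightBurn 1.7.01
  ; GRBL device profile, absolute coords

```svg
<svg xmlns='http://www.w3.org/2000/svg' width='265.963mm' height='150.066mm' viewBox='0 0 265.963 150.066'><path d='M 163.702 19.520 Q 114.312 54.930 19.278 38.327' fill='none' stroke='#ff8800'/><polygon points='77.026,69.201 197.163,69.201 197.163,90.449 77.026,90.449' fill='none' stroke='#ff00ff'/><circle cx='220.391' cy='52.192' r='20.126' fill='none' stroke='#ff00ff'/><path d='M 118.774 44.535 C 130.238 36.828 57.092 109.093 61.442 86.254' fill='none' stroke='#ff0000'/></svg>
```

; LightBurn 1.7.01
; GRBL device profile, absolute coords
G21
G90
G0 X163.702 Y130.546
M3 S559
G1 X136.154 Y116.092 F2411
G1 X102.901 Y108.139
G1 X63.942 Y106.688
G1 X19.278 Y111.739
M5
G0 X77.026 Y80.865
M3 S213
G1 X197.163 Y80.865 F2884
G1 X197.163 Y59.617
G1 X77.026 Y59.617
G1 X77.026 Y80.865
M5
G0 X240.517 Y97.874
M3 S213
G1 X234.622 Y112.105 F2884
G1 X220.391 Y118.000
G1 X206.160 Y112.105
G1 X200.265 Y97.874
G1 X206.160 Y83.643
G1 X220.391 Y77.748
G1 X234.622 Y83.643
G1 X240.517 Y97.874
M5
G0 X118.774 Y105.531
M3 S818
G1 X114.041 Y99.052 F1435
G1 X92.776 Y78.997
G1 X70.177 Y61.779
G1 X61.442 Y63.812
M5

1 u = 1 mm; y_m = 150.066 − y.

[1] `<path>` quadratic bezier, #ff8800→score S559 F2411: (163.702,130.546) → (136.154,116.092) → (102.901,108.139) → (63.942,106.688) → (19.278,111.739)

[2] `<polygon>` rectangle, #ff00ff→engrave S213 F2884: (77.026,80.865) → (197.163,80.865) → (197.163,59.617) → (77.026,59.617) → (77.026,80.865) (closed)

[3] `<circle>` circle, #ff00ff→engrave S213 F2884: (240.517,97.874) → (234.622,112.105) → (220.391,118.000) → (206.160,112.105) → (200.265,97.874) → (206.160,83.643) → (220.391,77.748) → (234.622,83.643) → (240.517,97.874) (closed)

[4] `<path>` cubic bezier, #ff0000→cut S818 F1435: (118.774,105.531) → (114.041,99.052) → (92.776,78.997) → (70.177,61.779) → (61.442,63.812)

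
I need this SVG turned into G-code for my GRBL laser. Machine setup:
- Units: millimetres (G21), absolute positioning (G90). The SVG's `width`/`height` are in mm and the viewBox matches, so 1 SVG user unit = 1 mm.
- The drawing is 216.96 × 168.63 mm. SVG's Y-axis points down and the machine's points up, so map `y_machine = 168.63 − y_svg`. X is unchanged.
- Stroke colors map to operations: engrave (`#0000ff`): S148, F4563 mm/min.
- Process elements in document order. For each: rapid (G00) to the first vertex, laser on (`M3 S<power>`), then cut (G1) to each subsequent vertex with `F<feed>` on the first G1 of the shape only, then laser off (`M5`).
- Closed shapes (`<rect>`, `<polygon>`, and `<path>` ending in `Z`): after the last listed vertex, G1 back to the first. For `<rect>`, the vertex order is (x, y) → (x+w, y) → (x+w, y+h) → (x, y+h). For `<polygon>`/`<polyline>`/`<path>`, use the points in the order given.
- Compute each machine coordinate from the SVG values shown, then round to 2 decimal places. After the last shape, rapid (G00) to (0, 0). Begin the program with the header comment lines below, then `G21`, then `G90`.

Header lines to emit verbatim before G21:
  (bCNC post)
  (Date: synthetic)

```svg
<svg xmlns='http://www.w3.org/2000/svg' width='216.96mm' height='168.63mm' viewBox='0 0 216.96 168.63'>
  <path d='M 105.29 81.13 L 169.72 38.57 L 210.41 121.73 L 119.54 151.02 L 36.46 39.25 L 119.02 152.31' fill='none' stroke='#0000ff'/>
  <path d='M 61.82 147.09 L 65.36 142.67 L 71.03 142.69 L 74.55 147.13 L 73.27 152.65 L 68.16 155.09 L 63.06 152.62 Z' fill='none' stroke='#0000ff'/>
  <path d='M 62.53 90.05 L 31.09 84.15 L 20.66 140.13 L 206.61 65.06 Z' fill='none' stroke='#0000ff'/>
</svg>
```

(bCNC post)
(Date: synthetic)
G21
G90
G00 X105.29 Y87.50
M3 S148
G1 X169.72 Y130.06 F4563
G1 X210.41 Y46.90
G1 X119.54 Y17.61
G1 X36.46 Y129.38
G1 X119.02 Y16.32
M5
G00 X61.82 Y21.54
M3 S148
G1 X65.36 Y25.96 F4563
G1 X71.03 Y25.94
G1 X74.55 Y21.50
G1 X73.27 Y15.98
G1 X68.16 Y13.54
G1 X63.06 Y16.01
G1 X61.82 Y21.54
M5
G00 X62.53 Y78.58
M3 S148
G1 X31.09 Y84.48 F4563
G1 X20.66 Y28.50
G1 X206.61 Y103.57
G1 X62.53 Y78.58
M5
G00 X0.00 Y0.00

Since the viewBox matches the mm dimensions, user units are millimetres directly. The only transform is the Y-flip y_m = 168.63 − y_svg.

Shape 1 is a open polyline drawn with `<path>`. Its stroke #0000ff means engrave at S148, F4563. After flipping Y the toolpath is (105.29,87.50) → (169.72,130.06) → (210.41,46.90) → (119.54,17.61) → (36.46,129.38) → (119.02,16.32).

Shape 2 is a regular polygon drawn with `<path>`. Its stroke #0000ff means engrave at S148, F4563. After flipping Y the toolpath is (61.82,21.54) → (65.36,25.96) → (71.03,25.94) → (74.55,21.50) → (73.27,15.98) → (68.16,13.54) → (63.06,16.01) → (61.82,21.54), returning to the start.

Shape 3 is a closed polygon drawn with `<path>`. Its stroke #0000ff means engrave at S148, F4563. After flipping Y the toolpath is (62.53,78.58) → (31.09,84.48) → (20.66,28.50) → (206.61,103.57) → (62.53,78.58), returning to the start.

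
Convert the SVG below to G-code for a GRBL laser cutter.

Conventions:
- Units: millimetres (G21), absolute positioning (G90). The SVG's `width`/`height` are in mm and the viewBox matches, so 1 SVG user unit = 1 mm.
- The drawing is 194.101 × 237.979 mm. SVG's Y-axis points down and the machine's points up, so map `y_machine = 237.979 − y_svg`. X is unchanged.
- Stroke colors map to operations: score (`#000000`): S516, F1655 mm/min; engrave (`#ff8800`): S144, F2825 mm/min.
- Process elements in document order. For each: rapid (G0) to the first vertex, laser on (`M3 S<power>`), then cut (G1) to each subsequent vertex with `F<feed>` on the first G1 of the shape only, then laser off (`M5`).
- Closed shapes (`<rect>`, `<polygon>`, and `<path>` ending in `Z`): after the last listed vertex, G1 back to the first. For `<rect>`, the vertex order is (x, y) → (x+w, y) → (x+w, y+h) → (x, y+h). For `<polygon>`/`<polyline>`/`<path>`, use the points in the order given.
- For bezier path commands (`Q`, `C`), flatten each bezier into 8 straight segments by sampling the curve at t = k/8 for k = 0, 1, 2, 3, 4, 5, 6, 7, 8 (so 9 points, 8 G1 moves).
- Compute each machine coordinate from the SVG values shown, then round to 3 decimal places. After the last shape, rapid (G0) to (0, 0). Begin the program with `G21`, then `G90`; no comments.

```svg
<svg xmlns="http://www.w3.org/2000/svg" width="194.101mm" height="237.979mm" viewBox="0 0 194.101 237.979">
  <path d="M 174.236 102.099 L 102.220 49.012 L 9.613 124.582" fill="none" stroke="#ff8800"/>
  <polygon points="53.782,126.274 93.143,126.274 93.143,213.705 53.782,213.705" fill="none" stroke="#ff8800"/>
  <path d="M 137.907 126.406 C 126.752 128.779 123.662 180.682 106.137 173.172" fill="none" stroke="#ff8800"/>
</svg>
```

Since the viewBox matches the mm dimensions, user units are millimetres directly. The only transform is the Y-flip y_m = 237.979 − y_svg.

Shape 1 is a open polyline drawn with `<path>`. Its stroke #ff8800 means engrave at S144, F2825. After flipping Y the toolpath is (174.236,135.880) → (102.220,188.967) → (9.613,113.397).

Shape 2 is a rectangle drawn with `<polygon>`. Its stroke #ff8800 means engrave at S144, F2825. After flipping Y the toolpath is (53.782,111.705) → (93.143,111.705) → (93.143,24.274) → (53.782,24.274) → (53.782,111.705), returning to the start.

Shape 3 is a cubic bezier drawn with `<path>`. Its stroke #ff8800 means engrave at S144, F2825. After flipping Y the toolpath is (137.907,111.573) → (134.058,108.574) → (130.701,102.209) → (127.574,93.753) → (124.411,84.484) → (120.949,75.678) → (116.926,68.612) → (112.076,64.563) → (106.137,64.807).

G21
G90
G0 X174.236 Y135.880
M3 S144
G1 X102.220 Y188.967 F2825
G1 X9.613 Y113.397
M5
G0 X53.782 Y111.705
M3 S144
G1 X93.143 Y111.705 F2825
G1 X93.143 Y24.274
G1 X53.782 Y24.274
G1 X53.782 Y111.705
M5
G0 X137.907 Y111.573
M3 S144
G1 X134.058 Y108.574 F2825
G1 X130.701 Y102.209
G1 X127.574 Y93.753
G1 X124.411 Y84.484
G1 X120.949 Y75.678
G1 X116.926 Y68.612
G1 X112.076 Y64.563
G1 X106.137 Y64.807
M5
G0 X0.000 Y0.000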